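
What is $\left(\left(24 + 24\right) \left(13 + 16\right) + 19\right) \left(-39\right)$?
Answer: $-55029$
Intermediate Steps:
$\left(\left(24 + 24\right) \left(13 + 16\right) + 19\right) \left(-39\right) = \left(48 \cdot 29 + 19\right) \left(-39\right) = \left(1392 + 19\right) \left(-39\right) = 1411 \left(-39\right) = -55029$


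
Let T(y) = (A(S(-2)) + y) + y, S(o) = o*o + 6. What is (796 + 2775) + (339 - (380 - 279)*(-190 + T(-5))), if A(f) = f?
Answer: 23100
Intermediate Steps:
S(o) = 6 + o² (S(o) = o² + 6 = 6 + o²)
T(y) = 10 + 2*y (T(y) = ((6 + (-2)²) + y) + y = ((6 + 4) + y) + y = (10 + y) + y = 10 + 2*y)
(796 + 2775) + (339 - (380 - 279)*(-190 + T(-5))) = (796 + 2775) + (339 - (380 - 279)*(-190 + (10 + 2*(-5)))) = 3571 + (339 - 101*(-190 + (10 - 10))) = 3571 + (339 - 101*(-190 + 0)) = 3571 + (339 - 101*(-190)) = 3571 + (339 - 1*(-19190)) = 3571 + (339 + 19190) = 3571 + 19529 = 23100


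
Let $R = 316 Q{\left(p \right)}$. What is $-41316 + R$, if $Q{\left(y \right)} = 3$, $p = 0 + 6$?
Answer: $-40368$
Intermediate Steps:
$p = 6$
$R = 948$ ($R = 316 \cdot 3 = 948$)
$-41316 + R = -41316 + 948 = -40368$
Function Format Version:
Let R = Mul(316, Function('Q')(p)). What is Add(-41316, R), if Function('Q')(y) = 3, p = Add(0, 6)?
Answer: -40368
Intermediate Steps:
p = 6
R = 948 (R = Mul(316, 3) = 948)
Add(-41316, R) = Add(-41316, 948) = -40368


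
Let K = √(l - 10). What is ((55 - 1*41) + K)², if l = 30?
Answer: 216 + 56*√5 ≈ 341.22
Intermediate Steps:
K = 2*√5 (K = √(30 - 10) = √20 = 2*√5 ≈ 4.4721)
((55 - 1*41) + K)² = ((55 - 1*41) + 2*√5)² = ((55 - 41) + 2*√5)² = (14 + 2*√5)²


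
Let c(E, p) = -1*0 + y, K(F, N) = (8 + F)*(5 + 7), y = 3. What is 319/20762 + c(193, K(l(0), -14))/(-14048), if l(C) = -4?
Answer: 2209513/145832288 ≈ 0.015151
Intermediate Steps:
K(F, N) = 96 + 12*F (K(F, N) = (8 + F)*12 = 96 + 12*F)
c(E, p) = 3 (c(E, p) = -1*0 + 3 = 0 + 3 = 3)
319/20762 + c(193, K(l(0), -14))/(-14048) = 319/20762 + 3/(-14048) = 319*(1/20762) + 3*(-1/14048) = 319/20762 - 3/14048 = 2209513/145832288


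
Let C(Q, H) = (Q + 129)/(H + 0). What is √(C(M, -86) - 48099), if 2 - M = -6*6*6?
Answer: I*√355770046/86 ≈ 219.32*I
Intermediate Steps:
M = 218 (M = 2 - (-6*6)*6 = 2 - (-36)*6 = 2 - 1*(-216) = 2 + 216 = 218)
C(Q, H) = (129 + Q)/H
√(C(M, -86) - 48099) = √((129 + 218)/(-86) - 48099) = √(-1/86*347 - 48099) = √(-347/86 - 48099) = √(-4136861/86) = I*√355770046/86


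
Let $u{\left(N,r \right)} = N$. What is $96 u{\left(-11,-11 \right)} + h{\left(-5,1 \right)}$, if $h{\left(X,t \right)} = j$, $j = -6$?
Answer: $-1062$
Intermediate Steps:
$h{\left(X,t \right)} = -6$
$96 u{\left(-11,-11 \right)} + h{\left(-5,1 \right)} = 96 \left(-11\right) - 6 = -1056 - 6 = -1062$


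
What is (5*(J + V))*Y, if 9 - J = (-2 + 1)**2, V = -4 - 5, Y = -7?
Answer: 35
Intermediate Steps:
V = -9
J = 8 (J = 9 - (-2 + 1)**2 = 9 - 1*(-1)**2 = 9 - 1*1 = 9 - 1 = 8)
(5*(J + V))*Y = (5*(8 - 9))*(-7) = (5*(-1))*(-7) = -5*(-7) = 35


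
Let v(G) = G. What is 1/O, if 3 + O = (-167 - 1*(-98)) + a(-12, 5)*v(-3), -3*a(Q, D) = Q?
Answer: -1/84 ≈ -0.011905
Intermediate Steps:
a(Q, D) = -Q/3
O = -84 (O = -3 + ((-167 - 1*(-98)) - ⅓*(-12)*(-3)) = -3 + ((-167 + 98) + 4*(-3)) = -3 + (-69 - 12) = -3 - 81 = -84)
1/O = 1/(-84) = -1/84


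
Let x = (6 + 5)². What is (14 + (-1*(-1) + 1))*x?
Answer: 1936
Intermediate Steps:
x = 121 (x = 11² = 121)
(14 + (-1*(-1) + 1))*x = (14 + (-1*(-1) + 1))*121 = (14 + (1 + 1))*121 = (14 + 2)*121 = 16*121 = 1936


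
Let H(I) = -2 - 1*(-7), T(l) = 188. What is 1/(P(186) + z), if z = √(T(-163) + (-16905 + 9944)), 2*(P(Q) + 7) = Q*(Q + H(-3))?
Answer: 17756/315282309 - I*√6773/315282309 ≈ 5.6318e-5 - 2.6103e-7*I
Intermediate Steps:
H(I) = 5 (H(I) = -2 + 7 = 5)
P(Q) = -7 + Q*(5 + Q)/2 (P(Q) = -7 + (Q*(Q + 5))/2 = -7 + (Q*(5 + Q))/2 = -7 + Q*(5 + Q)/2)
z = I*√6773 (z = √(188 + (-16905 + 9944)) = √(188 - 6961) = √(-6773) = I*√6773 ≈ 82.298*I)
1/(P(186) + z) = 1/((-7 + (½)*186² + (5/2)*186) + I*√6773) = 1/((-7 + (½)*34596 + 465) + I*√6773) = 1/((-7 + 17298 + 465) + I*√6773) = 1/(17756 + I*√6773)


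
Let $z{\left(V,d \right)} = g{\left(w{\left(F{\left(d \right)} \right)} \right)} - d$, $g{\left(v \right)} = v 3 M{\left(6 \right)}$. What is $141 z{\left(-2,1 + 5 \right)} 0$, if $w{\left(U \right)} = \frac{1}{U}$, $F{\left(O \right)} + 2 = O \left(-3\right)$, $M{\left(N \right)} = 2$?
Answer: $0$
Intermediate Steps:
$F{\left(O \right)} = -2 - 3 O$ ($F{\left(O \right)} = -2 + O \left(-3\right) = -2 - 3 O$)
$g{\left(v \right)} = 6 v$ ($g{\left(v \right)} = v 3 \cdot 2 = 3 v 2 = 6 v$)
$z{\left(V,d \right)} = - d + \frac{6}{-2 - 3 d}$ ($z{\left(V,d \right)} = \frac{6}{-2 - 3 d} - d = - d + \frac{6}{-2 - 3 d}$)
$141 z{\left(-2,1 + 5 \right)} 0 = 141 \frac{-6 - \left(1 + 5\right) \left(2 + 3 \left(1 + 5\right)\right)}{2 + 3 \left(1 + 5\right)} 0 = 141 \frac{-6 - 6 \left(2 + 3 \cdot 6\right)}{2 + 3 \cdot 6} \cdot 0 = 141 \frac{-6 - 6 \left(2 + 18\right)}{2 + 18} \cdot 0 = 141 \frac{-6 - 6 \cdot 20}{20} \cdot 0 = 141 \frac{-6 - 120}{20} \cdot 0 = 141 \cdot \frac{1}{20} \left(-126\right) 0 = 141 \left(\left(- \frac{63}{10}\right) 0\right) = 141 \cdot 0 = 0$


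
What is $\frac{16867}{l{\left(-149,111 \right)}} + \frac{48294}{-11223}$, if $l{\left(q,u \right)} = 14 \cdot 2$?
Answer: $\frac{20882901}{34916} \approx 598.09$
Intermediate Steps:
$l{\left(q,u \right)} = 28$
$\frac{16867}{l{\left(-149,111 \right)}} + \frac{48294}{-11223} = \frac{16867}{28} + \frac{48294}{-11223} = 16867 \cdot \frac{1}{28} + 48294 \left(- \frac{1}{11223}\right) = \frac{16867}{28} - \frac{5366}{1247} = \frac{20882901}{34916}$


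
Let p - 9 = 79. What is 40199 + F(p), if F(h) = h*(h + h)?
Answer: 55687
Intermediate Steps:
p = 88 (p = 9 + 79 = 88)
F(h) = 2*h**2 (F(h) = h*(2*h) = 2*h**2)
40199 + F(p) = 40199 + 2*88**2 = 40199 + 2*7744 = 40199 + 15488 = 55687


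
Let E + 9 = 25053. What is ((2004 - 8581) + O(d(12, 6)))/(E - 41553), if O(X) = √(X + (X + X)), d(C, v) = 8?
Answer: 6577/16509 - 2*√6/16509 ≈ 0.39809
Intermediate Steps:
E = 25044 (E = -9 + 25053 = 25044)
O(X) = √3*√X (O(X) = √(X + 2*X) = √(3*X) = √3*√X)
((2004 - 8581) + O(d(12, 6)))/(E - 41553) = ((2004 - 8581) + √3*√8)/(25044 - 41553) = (-6577 + √3*(2*√2))/(-16509) = (-6577 + 2*√6)*(-1/16509) = 6577/16509 - 2*√6/16509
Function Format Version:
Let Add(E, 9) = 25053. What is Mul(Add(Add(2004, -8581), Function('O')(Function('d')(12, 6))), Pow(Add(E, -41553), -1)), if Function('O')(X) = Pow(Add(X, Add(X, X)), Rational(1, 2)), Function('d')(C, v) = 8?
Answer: Add(Rational(6577, 16509), Mul(Rational(-2, 16509), Pow(6, Rational(1, 2)))) ≈ 0.39809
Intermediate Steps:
E = 25044 (E = Add(-9, 25053) = 25044)
Function('O')(X) = Mul(Pow(3, Rational(1, 2)), Pow(X, Rational(1, 2))) (Function('O')(X) = Pow(Add(X, Mul(2, X)), Rational(1, 2)) = Pow(Mul(3, X), Rational(1, 2)) = Mul(Pow(3, Rational(1, 2)), Pow(X, Rational(1, 2))))
Mul(Add(Add(2004, -8581), Function('O')(Function('d')(12, 6))), Pow(Add(E, -41553), -1)) = Mul(Add(Add(2004, -8581), Mul(Pow(3, Rational(1, 2)), Pow(8, Rational(1, 2)))), Pow(Add(25044, -41553), -1)) = Mul(Add(-6577, Mul(Pow(3, Rational(1, 2)), Mul(2, Pow(2, Rational(1, 2))))), Pow(-16509, -1)) = Mul(Add(-6577, Mul(2, Pow(6, Rational(1, 2)))), Rational(-1, 16509)) = Add(Rational(6577, 16509), Mul(Rational(-2, 16509), Pow(6, Rational(1, 2))))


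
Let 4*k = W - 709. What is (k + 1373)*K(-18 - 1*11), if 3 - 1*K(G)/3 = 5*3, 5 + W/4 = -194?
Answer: -35883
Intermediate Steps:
W = -796 (W = -20 + 4*(-194) = -20 - 776 = -796)
k = -1505/4 (k = (-796 - 709)/4 = (1/4)*(-1505) = -1505/4 ≈ -376.25)
K(G) = -36 (K(G) = 9 - 15*3 = 9 - 3*15 = 9 - 45 = -36)
(k + 1373)*K(-18 - 1*11) = (-1505/4 + 1373)*(-36) = (3987/4)*(-36) = -35883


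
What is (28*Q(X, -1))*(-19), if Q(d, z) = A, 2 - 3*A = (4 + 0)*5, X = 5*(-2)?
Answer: 3192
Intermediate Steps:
X = -10
A = -6 (A = ⅔ - (4 + 0)*5/3 = ⅔ - 4*5/3 = ⅔ - ⅓*20 = ⅔ - 20/3 = -6)
Q(d, z) = -6
(28*Q(X, -1))*(-19) = (28*(-6))*(-19) = -168*(-19) = 3192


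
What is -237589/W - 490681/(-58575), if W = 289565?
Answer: 361034558/47778225 ≈ 7.5565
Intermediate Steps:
-237589/W - 490681/(-58575) = -237589/289565 - 490681/(-58575) = -237589*1/289565 - 490681*(-1/58575) = -237589/289565 + 6911/825 = 361034558/47778225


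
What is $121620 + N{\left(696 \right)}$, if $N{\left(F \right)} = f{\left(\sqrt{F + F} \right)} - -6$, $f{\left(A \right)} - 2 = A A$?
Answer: $123020$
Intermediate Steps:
$f{\left(A \right)} = 2 + A^{2}$ ($f{\left(A \right)} = 2 + A A = 2 + A^{2}$)
$N{\left(F \right)} = 8 + 2 F$ ($N{\left(F \right)} = \left(2 + \left(\sqrt{F + F}\right)^{2}\right) - -6 = \left(2 + \left(\sqrt{2 F}\right)^{2}\right) + 6 = \left(2 + \left(\sqrt{2} \sqrt{F}\right)^{2}\right) + 6 = \left(2 + 2 F\right) + 6 = 8 + 2 F$)
$121620 + N{\left(696 \right)} = 121620 + \left(8 + 2 \cdot 696\right) = 121620 + \left(8 + 1392\right) = 121620 + 1400 = 123020$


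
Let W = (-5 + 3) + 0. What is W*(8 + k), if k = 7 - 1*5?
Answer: -20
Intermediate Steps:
W = -2 (W = -2 + 0 = -2)
k = 2 (k = 7 - 5 = 2)
W*(8 + k) = -2*(8 + 2) = -2*10 = -20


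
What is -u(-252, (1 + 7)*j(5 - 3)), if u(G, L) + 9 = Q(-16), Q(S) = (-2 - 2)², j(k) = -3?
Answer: -7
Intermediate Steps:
Q(S) = 16 (Q(S) = (-4)² = 16)
u(G, L) = 7 (u(G, L) = -9 + 16 = 7)
-u(-252, (1 + 7)*j(5 - 3)) = -1*7 = -7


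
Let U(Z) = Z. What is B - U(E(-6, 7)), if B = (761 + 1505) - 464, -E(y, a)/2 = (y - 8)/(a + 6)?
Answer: 23398/13 ≈ 1799.8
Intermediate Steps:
E(y, a) = -2*(-8 + y)/(6 + a) (E(y, a) = -2*(y - 8)/(a + 6) = -2*(-8 + y)/(6 + a))
B = 1802 (B = 2266 - 464 = 1802)
B - U(E(-6, 7)) = 1802 - 2*(8 - 1*(-6))/(6 + 7) = 1802 - 2*(8 + 6)/13 = 1802 - 2*14/13 = 1802 - 1*28/13 = 1802 - 28/13 = 23398/13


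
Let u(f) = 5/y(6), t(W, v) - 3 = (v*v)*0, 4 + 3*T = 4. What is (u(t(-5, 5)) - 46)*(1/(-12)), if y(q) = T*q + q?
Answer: 271/72 ≈ 3.7639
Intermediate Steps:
T = 0 (T = -4/3 + (⅓)*4 = -4/3 + 4/3 = 0)
t(W, v) = 3 (t(W, v) = 3 + (v*v)*0 = 3 + v²*0 = 3 + 0 = 3)
y(q) = q (y(q) = 0*q + q = 0 + q = q)
u(f) = ⅚ (u(f) = 5/6 = 5*(⅙) = ⅚)
(u(t(-5, 5)) - 46)*(1/(-12)) = (⅚ - 46)*(1/(-12)) = -271*(-1)/(6*12) = -271/6*(-1/12) = 271/72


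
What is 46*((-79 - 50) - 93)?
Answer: -10212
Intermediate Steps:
46*((-79 - 50) - 93) = 46*(-129 - 93) = 46*(-222) = -10212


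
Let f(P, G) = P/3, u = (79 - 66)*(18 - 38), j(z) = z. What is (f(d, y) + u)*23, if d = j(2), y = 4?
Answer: -17894/3 ≈ -5964.7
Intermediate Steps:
d = 2
u = -260 (u = 13*(-20) = -260)
f(P, G) = P/3 (f(P, G) = P*(⅓) = P/3)
(f(d, y) + u)*23 = ((⅓)*2 - 260)*23 = (⅔ - 260)*23 = -778/3*23 = -17894/3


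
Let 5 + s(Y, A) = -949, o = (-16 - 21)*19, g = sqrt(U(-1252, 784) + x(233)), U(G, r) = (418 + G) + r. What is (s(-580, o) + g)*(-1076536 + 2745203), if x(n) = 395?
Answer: -1591908318 + 1668667*sqrt(345) ≈ -1.5609e+9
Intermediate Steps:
U(G, r) = 418 + G + r
g = sqrt(345) (g = sqrt((418 - 1252 + 784) + 395) = sqrt(-50 + 395) = sqrt(345) ≈ 18.574)
o = -703 (o = -37*19 = -703)
s(Y, A) = -954 (s(Y, A) = -5 - 949 = -954)
(s(-580, o) + g)*(-1076536 + 2745203) = (-954 + sqrt(345))*(-1076536 + 2745203) = (-954 + sqrt(345))*1668667 = -1591908318 + 1668667*sqrt(345)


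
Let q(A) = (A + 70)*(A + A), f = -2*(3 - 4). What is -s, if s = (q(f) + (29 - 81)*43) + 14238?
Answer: -12290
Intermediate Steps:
f = 2 (f = -2*(-1) = 2)
q(A) = 2*A*(70 + A) (q(A) = (70 + A)*(2*A) = 2*A*(70 + A))
s = 12290 (s = (2*2*(70 + 2) + (29 - 81)*43) + 14238 = (2*2*72 - 52*43) + 14238 = (288 - 2236) + 14238 = -1948 + 14238 = 12290)
-s = -1*12290 = -12290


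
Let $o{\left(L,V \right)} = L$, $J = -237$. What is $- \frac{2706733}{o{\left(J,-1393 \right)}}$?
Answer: $\frac{2706733}{237} \approx 11421.0$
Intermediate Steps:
$- \frac{2706733}{o{\left(J,-1393 \right)}} = - \frac{2706733}{-237} = \left(-2706733\right) \left(- \frac{1}{237}\right) = \frac{2706733}{237}$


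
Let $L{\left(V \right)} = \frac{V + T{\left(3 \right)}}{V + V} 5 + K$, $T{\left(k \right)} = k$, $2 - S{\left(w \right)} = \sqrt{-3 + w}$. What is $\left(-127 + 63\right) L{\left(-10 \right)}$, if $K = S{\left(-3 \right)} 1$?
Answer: $-240 + 64 i \sqrt{6} \approx -240.0 + 156.77 i$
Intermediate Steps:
$S{\left(w \right)} = 2 - \sqrt{-3 + w}$
$K = 2 - i \sqrt{6}$ ($K = \left(2 - \sqrt{-3 - 3}\right) 1 = \left(2 - \sqrt{-6}\right) 1 = \left(2 - i \sqrt{6}\right) 1 = 2 - i \sqrt{6} \approx 2.0 - 2.4495 i$)
$L{\left(V \right)} = 2 - i \sqrt{6} + \frac{5 \left(3 + V\right)}{2 V}$ ($L{\left(V \right)} = \frac{V + 3}{V + V} 5 + \left(2 - i \sqrt{6}\right) = \frac{3 + V}{2 V} 5 + \left(2 - i \sqrt{6}\right) = \frac{5 \left(3 + V\right)}{2 V} + \left(2 - i \sqrt{6}\right) = 2 - i \sqrt{6} + \frac{5 \left(3 + V\right)}{2 V}$)
$\left(-127 + 63\right) L{\left(-10 \right)} = \left(-127 + 63\right) \left(\frac{9}{2} + \frac{15}{2 \left(-10\right)} - i \sqrt{6}\right) = - 64 \left(\frac{9}{2} + \frac{15}{2} \left(- \frac{1}{10}\right) - i \sqrt{6}\right) = - 64 \left(\frac{9}{2} - \frac{3}{4} - i \sqrt{6}\right) = - 64 \left(\frac{15}{4} - i \sqrt{6}\right) = -240 + 64 i \sqrt{6}$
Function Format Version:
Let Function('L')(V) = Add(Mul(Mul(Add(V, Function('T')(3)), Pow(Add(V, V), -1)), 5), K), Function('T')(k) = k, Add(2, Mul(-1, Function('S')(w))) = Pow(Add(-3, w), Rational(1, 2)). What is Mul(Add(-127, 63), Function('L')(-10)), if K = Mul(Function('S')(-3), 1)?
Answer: Add(-240, Mul(64, I, Pow(6, Rational(1, 2)))) ≈ Add(-240.00, Mul(156.77, I))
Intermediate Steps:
Function('S')(w) = Add(2, Mul(-1, Pow(Add(-3, w), Rational(1, 2))))
K = Add(2, Mul(-1, I, Pow(6, Rational(1, 2)))) (K = Mul(Add(2, Mul(-1, Pow(Add(-3, -3), Rational(1, 2)))), 1) = Mul(Add(2, Mul(-1, Pow(-6, Rational(1, 2)))), 1) = Mul(Add(2, Mul(-1, Mul(I, Pow(6, Rational(1, 2))))), 1) = Mul(Add(2, Mul(-1, I, Pow(6, Rational(1, 2)))), 1) = Add(2, Mul(-1, I, Pow(6, Rational(1, 2)))) ≈ Add(2.0000, Mul(-2.4495, I)))
Function('L')(V) = Add(2, Mul(-1, I, Pow(6, Rational(1, 2))), Mul(Rational(5, 2), Pow(V, -1), Add(3, V))) (Function('L')(V) = Add(Mul(Mul(Add(V, 3), Pow(Add(V, V), -1)), 5), Add(2, Mul(-1, I, Pow(6, Rational(1, 2))))) = Add(Mul(Mul(Add(3, V), Pow(Mul(2, V), -1)), 5), Add(2, Mul(-1, I, Pow(6, Rational(1, 2))))) = Add(Mul(Mul(Add(3, V), Mul(Rational(1, 2), Pow(V, -1))), 5), Add(2, Mul(-1, I, Pow(6, Rational(1, 2))))) = Add(Mul(Mul(Rational(1, 2), Pow(V, -1), Add(3, V)), 5), Add(2, Mul(-1, I, Pow(6, Rational(1, 2))))) = Add(Mul(Rational(5, 2), Pow(V, -1), Add(3, V)), Add(2, Mul(-1, I, Pow(6, Rational(1, 2))))) = Add(2, Mul(-1, I, Pow(6, Rational(1, 2))), Mul(Rational(5, 2), Pow(V, -1), Add(3, V))))
Mul(Add(-127, 63), Function('L')(-10)) = Mul(Add(-127, 63), Add(Rational(9, 2), Mul(Rational(15, 2), Pow(-10, -1)), Mul(-1, I, Pow(6, Rational(1, 2))))) = Mul(-64, Add(Rational(9, 2), Mul(Rational(15, 2), Rational(-1, 10)), Mul(-1, I, Pow(6, Rational(1, 2))))) = Mul(-64, Add(Rational(9, 2), Rational(-3, 4), Mul(-1, I, Pow(6, Rational(1, 2))))) = Mul(-64, Add(Rational(15, 4), Mul(-1, I, Pow(6, Rational(1, 2))))) = Add(-240, Mul(64, I, Pow(6, Rational(1, 2))))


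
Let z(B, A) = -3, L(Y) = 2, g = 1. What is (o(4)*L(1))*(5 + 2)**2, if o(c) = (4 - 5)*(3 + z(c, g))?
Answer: 0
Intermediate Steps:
o(c) = 0 (o(c) = (4 - 5)*(3 - 3) = -1*0 = 0)
(o(4)*L(1))*(5 + 2)**2 = (0*2)*(5 + 2)**2 = 0*7**2 = 0*49 = 0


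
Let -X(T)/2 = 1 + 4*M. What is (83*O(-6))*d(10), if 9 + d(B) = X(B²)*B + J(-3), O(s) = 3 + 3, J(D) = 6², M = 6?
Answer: -235554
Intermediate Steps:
J(D) = 36
O(s) = 6
X(T) = -50 (X(T) = -2*(1 + 4*6) = -2*(1 + 24) = -2*25 = -50)
d(B) = 27 - 50*B (d(B) = -9 + (-50*B + 36) = -9 + (36 - 50*B) = 27 - 50*B)
(83*O(-6))*d(10) = (83*6)*(27 - 50*10) = 498*(27 - 500) = 498*(-473) = -235554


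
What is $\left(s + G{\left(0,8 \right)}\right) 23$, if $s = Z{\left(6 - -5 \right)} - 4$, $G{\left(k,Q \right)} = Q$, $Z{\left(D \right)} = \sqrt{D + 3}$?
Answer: $92 + 23 \sqrt{14} \approx 178.06$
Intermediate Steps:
$Z{\left(D \right)} = \sqrt{3 + D}$
$s = -4 + \sqrt{14}$ ($s = \sqrt{3 + \left(6 - -5\right)} - 4 = \sqrt{3 + \left(6 + 5\right)} - 4 = \sqrt{3 + 11} - 4 = \sqrt{14} - 4 = -4 + \sqrt{14} \approx -0.25834$)
$\left(s + G{\left(0,8 \right)}\right) 23 = \left(\left(-4 + \sqrt{14}\right) + 8\right) 23 = \left(4 + \sqrt{14}\right) 23 = 92 + 23 \sqrt{14}$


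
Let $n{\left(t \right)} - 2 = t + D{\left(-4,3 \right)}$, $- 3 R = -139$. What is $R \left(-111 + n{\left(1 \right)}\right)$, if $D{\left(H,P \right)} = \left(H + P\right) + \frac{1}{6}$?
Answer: $- \frac{90767}{18} \approx -5042.6$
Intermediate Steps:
$R = \frac{139}{3}$ ($R = \left(- \frac{1}{3}\right) \left(-139\right) = \frac{139}{3} \approx 46.333$)
$D{\left(H,P \right)} = \frac{1}{6} + H + P$ ($D{\left(H,P \right)} = \left(H + P\right) + \frac{1}{6} = \frac{1}{6} + H + P$)
$n{\left(t \right)} = \frac{7}{6} + t$ ($n{\left(t \right)} = 2 + \left(t + \left(\frac{1}{6} - 4 + 3\right)\right) = 2 + \left(t - \frac{5}{6}\right) = 2 + \left(- \frac{5}{6} + t\right) = \frac{7}{6} + t$)
$R \left(-111 + n{\left(1 \right)}\right) = \frac{139 \left(-111 + \left(\frac{7}{6} + 1\right)\right)}{3} = \frac{139 \left(-111 + \frac{13}{6}\right)}{3} = \frac{139}{3} \left(- \frac{653}{6}\right) = - \frac{90767}{18}$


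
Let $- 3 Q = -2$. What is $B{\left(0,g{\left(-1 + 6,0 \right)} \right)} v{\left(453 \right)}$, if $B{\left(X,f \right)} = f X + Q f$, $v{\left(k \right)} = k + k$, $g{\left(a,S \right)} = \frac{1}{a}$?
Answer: $\frac{604}{5} \approx 120.8$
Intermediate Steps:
$Q = \frac{2}{3}$ ($Q = \left(- \frac{1}{3}\right) \left(-2\right) = \frac{2}{3} \approx 0.66667$)
$v{\left(k \right)} = 2 k$
$B{\left(X,f \right)} = \frac{2 f}{3} + X f$ ($B{\left(X,f \right)} = f X + \frac{2 f}{3} = X f + \frac{2 f}{3} = \frac{2 f}{3} + X f$)
$B{\left(0,g{\left(-1 + 6,0 \right)} \right)} v{\left(453 \right)} = \frac{2 + 3 \cdot 0}{3 \left(-1 + 6\right)} 2 \cdot 453 = \frac{2 + 0}{3 \cdot 5} \cdot 906 = \frac{1}{3} \cdot \frac{1}{5} \cdot 2 \cdot 906 = \frac{2}{15} \cdot 906 = \frac{604}{5}$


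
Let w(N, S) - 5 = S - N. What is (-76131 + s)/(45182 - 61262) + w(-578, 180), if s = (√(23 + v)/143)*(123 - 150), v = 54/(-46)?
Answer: 4115057/5360 + 9*√11546/17629040 ≈ 767.73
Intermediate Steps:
w(N, S) = 5 + S - N (w(N, S) = 5 + (S - N) = 5 + S - N)
v = -27/23 (v = 54*(-1/46) = -27/23 ≈ -1.1739)
s = -27*√11546/3289 (s = (√(23 - 27/23)/143)*(123 - 150) = (√(502/23)*(1/143))*(-27) = ((√11546/23)*(1/143))*(-27) = (√11546/3289)*(-27) = -27*√11546/3289 ≈ -0.88210)
(-76131 + s)/(45182 - 61262) + w(-578, 180) = (-76131 - 27*√11546/3289)/(45182 - 61262) + (5 + 180 - 1*(-578)) = (-76131 - 27*√11546/3289)/(-16080) + (5 + 180 + 578) = (-76131 - 27*√11546/3289)*(-1/16080) + 763 = (25377/5360 + 9*√11546/17629040) + 763 = 4115057/5360 + 9*√11546/17629040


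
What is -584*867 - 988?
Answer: -507316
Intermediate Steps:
-584*867 - 988 = -506328 - 988 = -507316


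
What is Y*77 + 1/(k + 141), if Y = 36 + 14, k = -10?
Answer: 504351/131 ≈ 3850.0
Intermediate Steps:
Y = 50
Y*77 + 1/(k + 141) = 50*77 + 1/(-10 + 141) = 3850 + 1/131 = 504351/131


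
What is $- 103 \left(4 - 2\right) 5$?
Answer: $-1030$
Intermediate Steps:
$- 103 \left(4 - 2\right) 5 = - 103 \cdot 2 \cdot 5 = \left(-103\right) 10 = -1030$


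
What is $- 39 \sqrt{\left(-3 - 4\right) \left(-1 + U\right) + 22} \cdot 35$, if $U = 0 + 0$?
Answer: $- 1365 \sqrt{29} \approx -7350.8$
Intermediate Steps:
$U = 0$
$- 39 \sqrt{\left(-3 - 4\right) \left(-1 + U\right) + 22} \cdot 35 = - 39 \sqrt{\left(-3 - 4\right) \left(-1 + 0\right) + 22} \cdot 35 = - 39 \sqrt{\left(-7\right) \left(-1\right) + 22} \cdot 35 = - 39 \sqrt{7 + 22} \cdot 35 = - 39 \sqrt{29} \cdot 35 = - 1365 \sqrt{29}$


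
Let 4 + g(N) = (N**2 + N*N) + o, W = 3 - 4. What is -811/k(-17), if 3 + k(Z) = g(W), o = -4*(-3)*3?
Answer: -811/31 ≈ -26.161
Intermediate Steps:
W = -1
o = 36 (o = 12*3 = 36)
g(N) = 32 + 2*N**2 (g(N) = -4 + ((N**2 + N*N) + 36) = -4 + ((N**2 + N**2) + 36) = -4 + (2*N**2 + 36) = -4 + (36 + 2*N**2) = 32 + 2*N**2)
k(Z) = 31 (k(Z) = -3 + (32 + 2*(-1)**2) = -3 + (32 + 2*1) = -3 + (32 + 2) = -3 + 34 = 31)
-811/k(-17) = -811/31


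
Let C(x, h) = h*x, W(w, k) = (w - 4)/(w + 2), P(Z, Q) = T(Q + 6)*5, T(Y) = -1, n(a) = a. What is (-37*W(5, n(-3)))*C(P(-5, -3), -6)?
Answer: -1110/7 ≈ -158.57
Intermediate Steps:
P(Z, Q) = -5 (P(Z, Q) = -1*5 = -5)
W(w, k) = (-4 + w)/(2 + w)
(-37*W(5, n(-3)))*C(P(-5, -3), -6) = (-37*(-4 + 5)/(2 + 5))*(-6*(-5)) = -37/7*30 = -1110/7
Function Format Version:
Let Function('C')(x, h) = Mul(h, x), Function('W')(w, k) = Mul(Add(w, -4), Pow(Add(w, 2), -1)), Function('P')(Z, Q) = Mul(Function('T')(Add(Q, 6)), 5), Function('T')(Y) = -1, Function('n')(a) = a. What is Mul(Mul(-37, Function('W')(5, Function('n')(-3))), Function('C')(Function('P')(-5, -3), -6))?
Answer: Rational(-1110, 7) ≈ -158.57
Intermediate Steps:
Function('P')(Z, Q) = -5 (Function('P')(Z, Q) = Mul(-1, 5) = -5)
Function('W')(w, k) = Mul(Pow(Add(2, w), -1), Add(-4, w)) (Function('W')(w, k) = Mul(Add(-4, w), Pow(Add(2, w), -1)) = Mul(Pow(Add(2, w), -1), Add(-4, w)))
Mul(Mul(-37, Function('W')(5, Function('n')(-3))), Function('C')(Function('P')(-5, -3), -6)) = Mul(Mul(-37, Mul(Pow(Add(2, 5), -1), Add(-4, 5))), Mul(-6, -5)) = Mul(Mul(-37, Mul(Pow(7, -1), 1)), 30) = Mul(Mul(-37, Mul(Rational(1, 7), 1)), 30) = Mul(Mul(-37, Rational(1, 7)), 30) = Mul(Rational(-37, 7), 30) = Rational(-1110, 7)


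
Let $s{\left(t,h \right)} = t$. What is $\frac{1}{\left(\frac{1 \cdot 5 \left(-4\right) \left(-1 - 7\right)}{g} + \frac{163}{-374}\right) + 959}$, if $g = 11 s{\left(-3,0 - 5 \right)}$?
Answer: $\frac{102}{97279} \approx 0.0010485$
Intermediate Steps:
$g = -33$ ($g = 11 \left(-3\right) = -33$)
$\frac{1}{\left(\frac{1 \cdot 5 \left(-4\right) \left(-1 - 7\right)}{g} + \frac{163}{-374}\right) + 959} = \frac{1}{\left(\frac{1 \cdot 5 \left(-4\right) \left(-1 - 7\right)}{-33} + \frac{163}{-374}\right) + 959} = \frac{1}{\left(5 \left(-4\right) \left(-8\right) \left(- \frac{1}{33}\right) + 163 \left(- \frac{1}{374}\right)\right) + 959} = \frac{1}{\left(\left(-20\right) \left(-8\right) \left(- \frac{1}{33}\right) - \frac{163}{374}\right) + 959} = \frac{1}{\left(160 \left(- \frac{1}{33}\right) - \frac{163}{374}\right) + 959} = \frac{1}{\left(- \frac{160}{33} - \frac{163}{374}\right) + 959} = \frac{1}{- \frac{539}{102} + 959} = \frac{1}{\frac{97279}{102}} = \frac{102}{97279}$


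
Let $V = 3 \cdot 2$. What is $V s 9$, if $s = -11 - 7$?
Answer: $-972$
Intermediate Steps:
$V = 6$
$s = -18$
$V s 9 = 6 \left(-18\right) 9 = \left(-108\right) 9 = -972$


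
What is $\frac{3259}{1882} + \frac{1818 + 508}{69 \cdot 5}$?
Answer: $\frac{5501887}{649290} \approx 8.4737$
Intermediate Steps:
$\frac{3259}{1882} + \frac{1818 + 508}{69 \cdot 5} = 3259 \cdot \frac{1}{1882} + \frac{2326}{345} = \frac{3259}{1882} + 2326 \cdot \frac{1}{345} = \frac{3259}{1882} + \frac{2326}{345} = \frac{5501887}{649290}$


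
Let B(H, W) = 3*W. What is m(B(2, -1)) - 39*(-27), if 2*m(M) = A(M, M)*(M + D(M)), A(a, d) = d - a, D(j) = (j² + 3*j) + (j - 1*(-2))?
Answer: 1053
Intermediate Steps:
D(j) = 2 + j² + 4*j (D(j) = (j² + 3*j) + (j + 2) = (j² + 3*j) + (2 + j) = 2 + j² + 4*j)
m(M) = 0 (m(M) = ((M - M)*(M + (2 + M² + 4*M)))/2 = (0*(2 + M² + 5*M))/2 = (½)*0 = 0)
m(B(2, -1)) - 39*(-27) = 0 - 39*(-27) = 0 + 1053 = 1053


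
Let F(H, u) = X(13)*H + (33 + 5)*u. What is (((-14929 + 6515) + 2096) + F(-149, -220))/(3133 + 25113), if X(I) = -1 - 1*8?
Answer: -13337/28246 ≈ -0.47217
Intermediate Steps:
X(I) = -9 (X(I) = -1 - 8 = -9)
F(H, u) = -9*H + 38*u (F(H, u) = -9*H + (33 + 5)*u = -9*H + 38*u)
(((-14929 + 6515) + 2096) + F(-149, -220))/(3133 + 25113) = (((-14929 + 6515) + 2096) + (-9*(-149) + 38*(-220)))/(3133 + 25113) = ((-8414 + 2096) + (1341 - 8360))/28246 = (-6318 - 7019)*(1/28246) = -13337*1/28246 = -13337/28246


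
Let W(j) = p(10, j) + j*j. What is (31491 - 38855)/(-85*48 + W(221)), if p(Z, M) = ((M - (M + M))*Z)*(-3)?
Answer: -7364/51391 ≈ -0.14329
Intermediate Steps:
p(Z, M) = 3*M*Z (p(Z, M) = ((M - 2*M)*Z)*(-3) = ((-M)*Z)*(-3) = -M*Z*(-3) = 3*M*Z)
W(j) = j² + 30*j (W(j) = 3*j*10 + j*j = 30*j + j² = j² + 30*j)
(31491 - 38855)/(-85*48 + W(221)) = (31491 - 38855)/(-85*48 + 221*(30 + 221)) = -7364/(-4080 + 221*251) = -7364/(-4080 + 55471) = -7364/51391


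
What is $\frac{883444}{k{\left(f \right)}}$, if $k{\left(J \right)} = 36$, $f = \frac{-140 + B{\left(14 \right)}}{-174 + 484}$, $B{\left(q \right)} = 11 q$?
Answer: $\frac{220861}{9} \approx 24540.0$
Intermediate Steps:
$f = \frac{7}{155}$ ($f = \frac{-140 + 11 \cdot 14}{-174 + 484} = \frac{-140 + 154}{310} = 14 \cdot \frac{1}{310} = \frac{7}{155} \approx 0.045161$)
$\frac{883444}{k{\left(f \right)}} = \frac{883444}{36} = 883444 \cdot \frac{1}{36} = \frac{220861}{9}$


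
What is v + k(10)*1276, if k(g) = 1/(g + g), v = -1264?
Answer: -6001/5 ≈ -1200.2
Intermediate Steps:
k(g) = 1/(2*g)
v + k(10)*1276 = -1264 + ((1/2)/10)*1276 = -1264 + ((1/2)*(1/10))*1276 = -1264 + (1/20)*1276 = -1264 + 319/5 = -6001/5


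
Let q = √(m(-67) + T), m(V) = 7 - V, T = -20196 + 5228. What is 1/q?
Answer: -I*√14894/14894 ≈ -0.008194*I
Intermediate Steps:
T = -14968
q = I*√14894 (q = √((7 - 1*(-67)) - 14968) = √((7 + 67) - 14968) = √(74 - 14968) = √(-14894) = I*√14894 ≈ 122.04*I)
1/q = 1/(I*√14894) = -I*√14894/14894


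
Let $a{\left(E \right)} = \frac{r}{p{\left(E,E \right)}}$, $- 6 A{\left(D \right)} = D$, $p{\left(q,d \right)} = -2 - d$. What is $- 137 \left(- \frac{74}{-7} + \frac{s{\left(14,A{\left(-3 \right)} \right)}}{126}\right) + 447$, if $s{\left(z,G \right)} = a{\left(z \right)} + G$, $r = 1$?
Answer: $- \frac{2019551}{2016} \approx -1001.8$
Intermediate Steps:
$A{\left(D \right)} = - \frac{D}{6}$
$a{\left(E \right)} = \frac{1}{-2 - E}$ ($a{\left(E \right)} = 1 \frac{1}{-2 - E} = \frac{1}{-2 - E}$)
$s{\left(z,G \right)} = G - \frac{1}{2 + z}$ ($s{\left(z,G \right)} = - \frac{1}{2 + z} + G = G - \frac{1}{2 + z}$)
$- 137 \left(- \frac{74}{-7} + \frac{s{\left(14,A{\left(-3 \right)} \right)}}{126}\right) + 447 = - 137 \left(- \frac{74}{-7} + \frac{\frac{1}{2 + 14} \left(-1 + \left(- \frac{1}{6}\right) \left(-3\right) \left(2 + 14\right)\right)}{126}\right) + 447 = - 137 \left(\left(-74\right) \left(- \frac{1}{7}\right) + \frac{-1 + \frac{1}{2} \cdot 16}{16} \cdot \frac{1}{126}\right) + 447 = - 137 \left(\frac{74}{7} + \frac{-1 + 8}{16} \cdot \frac{1}{126}\right) + 447 = - 137 \left(\frac{74}{7} + \frac{1}{16} \cdot 7 \cdot \frac{1}{126}\right) + 447 = - 137 \left(\frac{74}{7} + \frac{7}{16} \cdot \frac{1}{126}\right) + 447 = - 137 \left(\frac{74}{7} + \frac{1}{288}\right) + 447 = \left(-137\right) \frac{21319}{2016} + 447 = - \frac{2920703}{2016} + 447 = - \frac{2019551}{2016}$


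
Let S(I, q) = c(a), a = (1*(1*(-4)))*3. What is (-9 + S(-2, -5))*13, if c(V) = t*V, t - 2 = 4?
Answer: -1053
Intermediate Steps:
t = 6 (t = 2 + 4 = 6)
a = -12 (a = (1*(-4))*3 = -4*3 = -12)
c(V) = 6*V
S(I, q) = -72 (S(I, q) = 6*(-12) = -72)
(-9 + S(-2, -5))*13 = (-9 - 72)*13 = -81*13 = -1053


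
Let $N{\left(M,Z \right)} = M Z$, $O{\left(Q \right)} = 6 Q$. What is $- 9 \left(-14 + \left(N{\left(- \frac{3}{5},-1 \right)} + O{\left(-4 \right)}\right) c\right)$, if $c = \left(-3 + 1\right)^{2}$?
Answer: $\frac{4842}{5} \approx 968.4$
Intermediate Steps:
$c = 4$ ($c = \left(-2\right)^{2} = 4$)
$- 9 \left(-14 + \left(N{\left(- \frac{3}{5},-1 \right)} + O{\left(-4 \right)}\right) c\right) = - 9 \left(-14 + \left(- \frac{3}{5} \left(-1\right) + 6 \left(-4\right)\right) 4\right) = - 9 \left(-14 + \left(\left(-3\right) \frac{1}{5} \left(-1\right) - 24\right) 4\right) = - 9 \left(-14 + \left(\left(- \frac{3}{5}\right) \left(-1\right) - 24\right) 4\right) = - 9 \left(-14 + \left(\frac{3}{5} - 24\right) 4\right) = - 9 \left(-14 - \frac{468}{5}\right) = \left(-9\right) \left(- \frac{538}{5}\right) = \frac{4842}{5}$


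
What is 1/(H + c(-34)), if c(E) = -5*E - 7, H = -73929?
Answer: -1/73766 ≈ -1.3556e-5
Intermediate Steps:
c(E) = -7 - 5*E
1/(H + c(-34)) = 1/(-73929 + (-7 - 5*(-34))) = 1/(-73929 + (-7 + 170)) = 1/(-73929 + 163) = 1/(-73766) = -1/73766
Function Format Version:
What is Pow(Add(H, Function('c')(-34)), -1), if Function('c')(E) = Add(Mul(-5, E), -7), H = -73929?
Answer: Rational(-1, 73766) ≈ -1.3556e-5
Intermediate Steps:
Function('c')(E) = Add(-7, Mul(-5, E))
Pow(Add(H, Function('c')(-34)), -1) = Pow(Add(-73929, Add(-7, Mul(-5, -34))), -1) = Pow(Add(-73929, Add(-7, 170)), -1) = Pow(Add(-73929, 163), -1) = Pow(-73766, -1) = Rational(-1, 73766)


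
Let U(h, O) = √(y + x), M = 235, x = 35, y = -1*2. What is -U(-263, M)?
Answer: -√33 ≈ -5.7446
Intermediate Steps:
y = -2
U(h, O) = √33 (U(h, O) = √(-2 + 35) = √33)
-U(-263, M) = -√33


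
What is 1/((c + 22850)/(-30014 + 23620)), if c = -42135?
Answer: 6394/19285 ≈ 0.33155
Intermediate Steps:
1/((c + 22850)/(-30014 + 23620)) = 1/((-42135 + 22850)/(-30014 + 23620)) = 1/(-19285/(-6394)) = 1/(-19285*(-1/6394)) = 1/(19285/6394) = 6394/19285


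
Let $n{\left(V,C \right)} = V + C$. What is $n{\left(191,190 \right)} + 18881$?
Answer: $19262$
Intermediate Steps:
$n{\left(V,C \right)} = C + V$
$n{\left(191,190 \right)} + 18881 = \left(190 + 191\right) + 18881 = 381 + 18881 = 19262$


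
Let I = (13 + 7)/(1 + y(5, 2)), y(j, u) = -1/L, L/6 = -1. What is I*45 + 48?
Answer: 5736/7 ≈ 819.43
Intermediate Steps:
L = -6 (L = 6*(-1) = -6)
y(j, u) = 1/6 (y(j, u) = -1/(-6) = -1*(-1/6) = 1/6)
I = 120/7 (I = (13 + 7)/(1 + 1/6) = 20/(7/6) = 20*(6/7) = 120/7 ≈ 17.143)
I*45 + 48 = (120/7)*45 + 48 = 5400/7 + 48 = 5736/7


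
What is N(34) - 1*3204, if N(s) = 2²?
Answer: -3200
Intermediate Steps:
N(s) = 4
N(34) - 1*3204 = 4 - 1*3204 = 4 - 3204 = -3200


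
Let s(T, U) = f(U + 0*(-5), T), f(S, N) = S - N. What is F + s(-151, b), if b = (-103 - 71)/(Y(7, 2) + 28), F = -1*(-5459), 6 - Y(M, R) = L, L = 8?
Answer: 72843/13 ≈ 5603.3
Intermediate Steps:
Y(M, R) = -2 (Y(M, R) = 6 - 1*8 = 6 - 8 = -2)
F = 5459
b = -87/13 (b = (-103 - 71)/(-2 + 28) = -174/26 = -174*1/26 = -87/13 ≈ -6.6923)
s(T, U) = U - T (s(T, U) = (U + 0*(-5)) - T = (U + 0) - T = U - T)
F + s(-151, b) = 5459 + (-87/13 - 1*(-151)) = 5459 + (-87/13 + 151) = 5459 + 1876/13 = 72843/13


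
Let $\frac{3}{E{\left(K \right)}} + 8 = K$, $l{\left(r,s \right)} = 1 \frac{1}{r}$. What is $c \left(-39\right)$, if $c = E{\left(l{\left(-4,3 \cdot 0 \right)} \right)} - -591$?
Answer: $- \frac{253383}{11} \approx -23035.0$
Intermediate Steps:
$l{\left(r,s \right)} = \frac{1}{r}$
$E{\left(K \right)} = \frac{3}{-8 + K}$
$c = \frac{6497}{11}$ ($c = \frac{3}{-8 + \frac{1}{-4}} - -591 = \frac{3}{-8 - \frac{1}{4}} + 591 = \frac{3}{- \frac{33}{4}} + 591 = 3 \left(- \frac{4}{33}\right) + 591 = - \frac{4}{11} + 591 = \frac{6497}{11} \approx 590.64$)
$c \left(-39\right) = \frac{6497}{11} \left(-39\right) = - \frac{253383}{11}$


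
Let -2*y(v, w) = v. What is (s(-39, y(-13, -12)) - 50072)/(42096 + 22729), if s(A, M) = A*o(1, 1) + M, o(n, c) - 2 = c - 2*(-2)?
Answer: -100677/129650 ≈ -0.77653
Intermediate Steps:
o(n, c) = 6 + c (o(n, c) = 2 + (c - 2*(-2)) = 2 + (c + 4) = 2 + (4 + c) = 6 + c)
y(v, w) = -v/2
s(A, M) = M + 7*A (s(A, M) = A*(6 + 1) + M = A*7 + M = 7*A + M = M + 7*A)
(s(-39, y(-13, -12)) - 50072)/(42096 + 22729) = ((-½*(-13) + 7*(-39)) - 50072)/(42096 + 22729) = ((13/2 - 273) - 50072)/64825 = (-533/2 - 50072)*(1/64825) = -100677/2*1/64825 = -100677/129650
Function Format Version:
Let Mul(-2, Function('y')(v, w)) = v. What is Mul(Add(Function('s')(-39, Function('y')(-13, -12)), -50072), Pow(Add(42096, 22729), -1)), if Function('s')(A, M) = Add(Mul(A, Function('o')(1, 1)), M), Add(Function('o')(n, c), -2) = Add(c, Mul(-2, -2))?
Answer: Rational(-100677, 129650) ≈ -0.77653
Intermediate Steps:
Function('o')(n, c) = Add(6, c) (Function('o')(n, c) = Add(2, Add(c, Mul(-2, -2))) = Add(2, Add(c, 4)) = Add(2, Add(4, c)) = Add(6, c))
Function('y')(v, w) = Mul(Rational(-1, 2), v)
Function('s')(A, M) = Add(M, Mul(7, A)) (Function('s')(A, M) = Add(Mul(A, Add(6, 1)), M) = Add(Mul(A, 7), M) = Add(Mul(7, A), M) = Add(M, Mul(7, A)))
Mul(Add(Function('s')(-39, Function('y')(-13, -12)), -50072), Pow(Add(42096, 22729), -1)) = Mul(Add(Add(Mul(Rational(-1, 2), -13), Mul(7, -39)), -50072), Pow(Add(42096, 22729), -1)) = Mul(Add(Add(Rational(13, 2), -273), -50072), Pow(64825, -1)) = Mul(Add(Rational(-533, 2), -50072), Rational(1, 64825)) = Mul(Rational(-100677, 2), Rational(1, 64825)) = Rational(-100677, 129650)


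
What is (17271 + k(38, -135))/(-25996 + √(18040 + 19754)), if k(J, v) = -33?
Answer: -17235348/25990547 - 663*√37794/25990547 ≈ -0.66810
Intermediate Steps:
(17271 + k(38, -135))/(-25996 + √(18040 + 19754)) = (17271 - 33)/(-25996 + √(18040 + 19754)) = 17238/(-25996 + √37794)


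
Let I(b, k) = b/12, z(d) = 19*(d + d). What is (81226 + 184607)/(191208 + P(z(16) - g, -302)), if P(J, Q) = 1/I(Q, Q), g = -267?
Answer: 13380261/9624134 ≈ 1.3903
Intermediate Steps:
z(d) = 38*d (z(d) = 19*(2*d) = 38*d)
I(b, k) = b/12 (I(b, k) = b*(1/12) = b/12)
P(J, Q) = 12/Q (P(J, Q) = 1/(Q/12) = 12/Q)
(81226 + 184607)/(191208 + P(z(16) - g, -302)) = (81226 + 184607)/(191208 + 12/(-302)) = 265833/(191208 + 12*(-1/302)) = 265833/(191208 - 6/151) = 265833/(28872402/151) = 265833*(151/28872402) = 13380261/9624134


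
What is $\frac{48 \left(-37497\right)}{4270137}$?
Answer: $- \frac{599952}{1423379} \approx -0.4215$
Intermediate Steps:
$\frac{48 \left(-37497\right)}{4270137} = \left(-1799856\right) \frac{1}{4270137} = - \frac{599952}{1423379}$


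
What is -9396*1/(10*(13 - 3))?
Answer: -2349/25 ≈ -93.960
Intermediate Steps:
-9396*1/(10*(13 - 3)) = -9396/(10*10) = -9396/100 = -9396*1/100 = -2349/25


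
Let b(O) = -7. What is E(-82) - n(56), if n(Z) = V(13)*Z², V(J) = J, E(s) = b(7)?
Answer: -40775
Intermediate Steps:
E(s) = -7
n(Z) = 13*Z²
E(-82) - n(56) = -7 - 13*56² = -7 - 13*3136 = -7 - 1*40768 = -7 - 40768 = -40775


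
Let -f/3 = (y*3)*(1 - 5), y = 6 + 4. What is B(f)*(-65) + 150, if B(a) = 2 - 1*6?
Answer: 410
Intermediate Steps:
y = 10
f = 360 (f = -3*10*3*(1 - 5) = -90*(-4) = -3*(-120) = 360)
B(a) = -4 (B(a) = 2 - 6 = -4)
B(f)*(-65) + 150 = -4*(-65) + 150 = 260 + 150 = 410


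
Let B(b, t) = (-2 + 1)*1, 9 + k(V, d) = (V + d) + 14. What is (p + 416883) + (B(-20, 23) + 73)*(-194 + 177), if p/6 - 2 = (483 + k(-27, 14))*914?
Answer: 3020571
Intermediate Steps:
k(V, d) = 5 + V + d (k(V, d) = -9 + ((V + d) + 14) = -9 + (14 + V + d) = 5 + V + d)
B(b, t) = -1 (B(b, t) = -1*1 = -1)
p = 2604912 (p = 12 + 6*((483 + (5 - 27 + 14))*914) = 12 + 6*((483 - 8)*914) = 12 + 6*(475*914) = 12 + 6*434150 = 12 + 2604900 = 2604912)
(p + 416883) + (B(-20, 23) + 73)*(-194 + 177) = (2604912 + 416883) + (-1 + 73)*(-194 + 177) = 3021795 + 72*(-17) = 3021795 - 1224 = 3020571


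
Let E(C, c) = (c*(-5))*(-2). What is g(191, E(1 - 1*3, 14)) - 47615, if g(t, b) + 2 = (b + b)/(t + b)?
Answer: -15760947/331 ≈ -47616.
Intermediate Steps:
E(C, c) = 10*c (E(C, c) = -5*c*(-2) = 10*c)
g(t, b) = -2 + 2*b/(b + t) (g(t, b) = -2 + (b + b)/(t + b) = -2 + (2*b)/(b + t) = -2 + 2*b/(b + t))
g(191, E(1 - 1*3, 14)) - 47615 = -2*191/(10*14 + 191) - 47615 = -2*191/(140 + 191) - 47615 = -2*191/331 - 47615 = -2*191*1/331 - 47615 = -382/331 - 47615 = -15760947/331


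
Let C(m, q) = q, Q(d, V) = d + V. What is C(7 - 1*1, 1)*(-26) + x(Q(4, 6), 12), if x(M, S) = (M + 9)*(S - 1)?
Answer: 183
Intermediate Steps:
Q(d, V) = V + d
x(M, S) = (-1 + S)*(9 + M) (x(M, S) = (9 + M)*(-1 + S) = (-1 + S)*(9 + M))
C(7 - 1*1, 1)*(-26) + x(Q(4, 6), 12) = 1*(-26) + (-9 - (6 + 4) + 9*12 + (6 + 4)*12) = -26 + (-9 - 1*10 + 108 + 10*12) = -26 + (-9 - 10 + 108 + 120) = -26 + 209 = 183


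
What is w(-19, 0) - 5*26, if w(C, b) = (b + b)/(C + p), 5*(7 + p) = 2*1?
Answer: -130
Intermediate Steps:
p = -33/5 (p = -7 + (2*1)/5 = -7 + (⅕)*2 = -7 + ⅖ = -33/5 ≈ -6.6000)
w(C, b) = 2*b/(-33/5 + C) (w(C, b) = (b + b)/(C - 33/5) = (2*b)/(-33/5 + C) = 2*b/(-33/5 + C))
w(-19, 0) - 5*26 = 10*0/(-33 + 5*(-19)) - 5*26 = 10*0/(-33 - 95) - 130 = 10*0/(-128) - 130 = 10*0*(-1/128) - 130 = 0 - 130 = -130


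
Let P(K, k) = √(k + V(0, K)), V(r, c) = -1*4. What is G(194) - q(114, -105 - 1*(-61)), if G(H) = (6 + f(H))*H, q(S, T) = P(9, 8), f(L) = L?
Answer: 38798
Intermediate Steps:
V(r, c) = -4
P(K, k) = √(-4 + k) (P(K, k) = √(k - 4) = √(-4 + k))
q(S, T) = 2 (q(S, T) = √(-4 + 8) = √4 = 2)
G(H) = H*(6 + H) (G(H) = (6 + H)*H = H*(6 + H))
G(194) - q(114, -105 - 1*(-61)) = 194*(6 + 194) - 1*2 = 194*200 - 2 = 38800 - 2 = 38798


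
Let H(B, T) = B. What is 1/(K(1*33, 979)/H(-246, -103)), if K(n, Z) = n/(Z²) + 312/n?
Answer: -21434226/823787 ≈ -26.019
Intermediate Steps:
K(n, Z) = 312/n + n/Z² (K(n, Z) = n/Z² + 312/n = 312/n + n/Z²)
1/(K(1*33, 979)/H(-246, -103)) = 1/((312/((1*33)) + (1*33)/979²)/(-246)) = 1/((312/33 + 33*(1/958441))*(-1/246)) = 1/((312*(1/33) + 3/87131)*(-1/246)) = 1/((104/11 + 3/87131)*(-1/246)) = 1/((823787/87131)*(-1/246)) = 1/(-823787/21434226) = -21434226/823787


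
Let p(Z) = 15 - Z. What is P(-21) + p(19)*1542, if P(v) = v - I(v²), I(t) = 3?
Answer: -6192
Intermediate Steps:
P(v) = -3 + v (P(v) = v - 1*3 = v - 3 = -3 + v)
P(-21) + p(19)*1542 = (-3 - 21) + (15 - 1*19)*1542 = -24 + (15 - 19)*1542 = -24 - 4*1542 = -24 - 6168 = -6192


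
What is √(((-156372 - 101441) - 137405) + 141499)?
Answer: 3*I*√28191 ≈ 503.71*I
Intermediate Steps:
√(((-156372 - 101441) - 137405) + 141499) = √((-257813 - 137405) + 141499) = √(-395218 + 141499) = √(-253719) = 3*I*√28191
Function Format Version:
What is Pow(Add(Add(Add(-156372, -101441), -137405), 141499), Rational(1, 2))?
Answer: Mul(3, I, Pow(28191, Rational(1, 2))) ≈ Mul(503.71, I)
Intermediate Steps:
Pow(Add(Add(Add(-156372, -101441), -137405), 141499), Rational(1, 2)) = Pow(Add(Add(-257813, -137405), 141499), Rational(1, 2)) = Pow(Add(-395218, 141499), Rational(1, 2)) = Pow(-253719, Rational(1, 2)) = Mul(3, I, Pow(28191, Rational(1, 2)))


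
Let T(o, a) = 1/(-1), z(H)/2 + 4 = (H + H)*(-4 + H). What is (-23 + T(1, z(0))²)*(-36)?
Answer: 792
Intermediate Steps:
z(H) = -8 + 4*H*(-4 + H) (z(H) = -8 + 2*((H + H)*(-4 + H)) = -8 + 2*((2*H)*(-4 + H)) = -8 + 2*(2*H*(-4 + H)) = -8 + 4*H*(-4 + H))
T(o, a) = -1
(-23 + T(1, z(0))²)*(-36) = (-23 + (-1)²)*(-36) = (-23 + 1)*(-36) = -22*(-36) = 792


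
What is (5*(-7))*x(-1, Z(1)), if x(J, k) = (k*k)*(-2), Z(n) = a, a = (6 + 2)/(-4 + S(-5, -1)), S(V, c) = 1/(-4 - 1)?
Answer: 16000/63 ≈ 253.97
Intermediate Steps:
S(V, c) = -⅕ (S(V, c) = 1/(-5) = -⅕)
a = -40/21 (a = (6 + 2)/(-4 - ⅕) = 8/(-21/5) = 8*(-5/21) = -40/21 ≈ -1.9048)
Z(n) = -40/21
x(J, k) = -2*k² (x(J, k) = k²*(-2) = -2*k²)
(5*(-7))*x(-1, Z(1)) = (5*(-7))*(-2*(-40/21)²) = -(-70)*1600/441 = -35*(-3200/441) = 16000/63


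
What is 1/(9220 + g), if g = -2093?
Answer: 1/7127 ≈ 0.00014031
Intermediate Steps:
1/(9220 + g) = 1/(9220 - 2093) = 1/7127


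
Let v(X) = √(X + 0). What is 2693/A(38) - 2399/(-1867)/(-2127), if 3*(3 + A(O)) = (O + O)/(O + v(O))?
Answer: -8245229802646/7072545129 + 16158*√38/1781 ≈ -1109.9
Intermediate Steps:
v(X) = √X
A(O) = -3 + 2*O/(3*(O + √O)) (A(O) = -3 + ((O + O)/(O + √O))/3 = -3 + ((2*O)/(O + √O))/3 = -3 + (2*O/(O + √O))/3 = -3 + 2*O/(3*(O + √O)))
2693/A(38) - 2399/(-1867)/(-2127) = 2693/(((-3*√38 - 7/3*38)/(38 + √38))) - 2399/(-1867)/(-2127) = 2693/(((-3*√38 - 266/3)/(38 + √38))) - 2399*(-1/1867)*(-1/2127) = 2693/(((-266/3 - 3*√38)/(38 + √38))) + (2399/1867)*(-1/2127) = 2693*((38 + √38)/(-266/3 - 3*√38)) - 2399/3971109 = 2693*(38 + √38)/(-266/3 - 3*√38) - 2399/3971109 = -2399/3971109 + 2693*(38 + √38)/(-266/3 - 3*√38)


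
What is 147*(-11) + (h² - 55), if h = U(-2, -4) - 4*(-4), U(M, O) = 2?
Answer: -1348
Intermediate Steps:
h = 18 (h = 2 - 4*(-4) = 2 + 16 = 18)
147*(-11) + (h² - 55) = 147*(-11) + (18² - 55) = -1617 + (324 - 55) = -1617 + 269 = -1348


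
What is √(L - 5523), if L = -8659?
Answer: I*√14182 ≈ 119.09*I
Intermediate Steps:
√(L - 5523) = √(-8659 - 5523) = √(-14182) = I*√14182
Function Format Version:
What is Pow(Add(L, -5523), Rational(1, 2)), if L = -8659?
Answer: Mul(I, Pow(14182, Rational(1, 2))) ≈ Mul(119.09, I)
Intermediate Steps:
Pow(Add(L, -5523), Rational(1, 2)) = Pow(Add(-8659, -5523), Rational(1, 2)) = Pow(-14182, Rational(1, 2)) = Mul(I, Pow(14182, Rational(1, 2)))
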